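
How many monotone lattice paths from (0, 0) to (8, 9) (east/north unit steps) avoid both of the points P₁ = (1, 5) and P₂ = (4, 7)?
Number of paths = 18280

Inclusion–exclusion. Total paths: C(17, 8) = 24310. Through P₁: C(6, 1)·C(11, 7) = 1980. Through P₂: C(11, 4)·C(6, 4) = 4950. Since P₁ is strictly southwest of P₂, a monotone path through both must visit P₁ then P₂; paths through both = C(6, 1)·C(5, 3)·C(6, 4) = 900. Avoid both = 24310 − 1980 − 4950 + 900 = 18280.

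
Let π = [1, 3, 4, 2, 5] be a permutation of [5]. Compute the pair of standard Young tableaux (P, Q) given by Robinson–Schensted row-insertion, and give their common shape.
P = [1, 2, 4, 5] / [3];  Q = [1, 2, 3, 5] / [4];  common shape = (4, 1)

Row-insert the values π_1, π_2, … into P one at a time, bumping the leftmost entry strictly greater than the inserted value down to the next row. The recording tableau Q records, in position (i, j), the step at which that cell was added to P.
  Insert 1 (step 1): P = [1];  Q = [1]
  Insert 3 (step 2): P = [1, 3];  Q = [1, 2]
  Insert 4 (step 3): P = [1, 3, 4];  Q = [1, 2, 3]
  Insert 2 (step 4): P = [1, 2, 4] / [3];  Q = [1, 2, 3] / [4]
  Insert 5 (step 5): P = [1, 2, 4, 5] / [3];  Q = [1, 2, 3, 5] / [4]
Final shape: (4, 1).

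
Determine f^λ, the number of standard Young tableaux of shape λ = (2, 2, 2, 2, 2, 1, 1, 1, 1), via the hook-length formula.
# SYT of shape (2, 2, 2, 2, 2, 1, 1, 1, 1) = 1001

Hook-length formula: f^λ = n! / Π hook(c), product over all cells c of the Young diagram. For λ = (2, 2, 2, 2, 2, 1, 1, 1, 1), n = 14 boxes. Hook lengths by row (left-to-right, top-to-bottom): [10, 5]; [9, 4]; [8, 3]; [7, 2]; [6, 1]; [4]; [3]; [2]; [1]. Product of hooks = 87091200. So f^λ = 14! / 87091200 = 87178291200 / 87091200 = 1001.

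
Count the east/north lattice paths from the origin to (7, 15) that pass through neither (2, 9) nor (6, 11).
Number of paths = 87379

Inclusion–exclusion. Total paths: C(22, 7) = 170544. Through P₁: C(11, 2)·C(11, 5) = 25410. Through P₂: C(17, 6)·C(5, 1) = 61880. Since P₁ is strictly southwest of P₂, a monotone path through both must visit P₁ then P₂; paths through both = C(11, 2)·C(6, 4)·C(5, 1) = 4125. Avoid both = 170544 − 25410 − 61880 + 4125 = 87379.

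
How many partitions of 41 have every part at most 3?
p(41, parts ≤ 3) = 161

Use the recurrence p(n, m) = p(n, m−1) + p(n−m, m): either the largest part is < m (count p(n, m−1)) or the largest part is exactly m (remove one copy of m, count p(n−m, m)). With p(0, ·) = 1 this gives p(41, parts ≤ 3) = 161. (By conjugating Young diagrams, this also counts partitions of 41 into at most 3 parts.)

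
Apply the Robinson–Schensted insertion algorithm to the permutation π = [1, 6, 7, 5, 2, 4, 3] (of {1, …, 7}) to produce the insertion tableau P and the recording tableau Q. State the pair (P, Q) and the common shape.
P = [1, 2, 3] / [4, 7] / [5] / [6];  Q = [1, 2, 3] / [4, 6] / [5] / [7];  common shape = (3, 2, 1, 1)

Row-insert the values π_1, π_2, … into P one at a time, bumping the leftmost entry strictly greater than the inserted value down to the next row. The recording tableau Q records, in position (i, j), the step at which that cell was added to P.
  Insert 1 (step 1): P = [1];  Q = [1]
  Insert 6 (step 2): P = [1, 6];  Q = [1, 2]
  Insert 7 (step 3): P = [1, 6, 7];  Q = [1, 2, 3]
  Insert 5 (step 4): P = [1, 5, 7] / [6];  Q = [1, 2, 3] / [4]
  Insert 2 (step 5): P = [1, 2, 7] / [5] / [6];  Q = [1, 2, 3] / [4] / [5]
  Insert 4 (step 6): P = [1, 2, 4] / [5, 7] / [6];  Q = [1, 2, 3] / [4, 6] / [5]
  Insert 3 (step 7): P = [1, 2, 3] / [4, 7] / [5] / [6];  Q = [1, 2, 3] / [4, 6] / [5] / [7]
Final shape: (3, 2, 1, 1).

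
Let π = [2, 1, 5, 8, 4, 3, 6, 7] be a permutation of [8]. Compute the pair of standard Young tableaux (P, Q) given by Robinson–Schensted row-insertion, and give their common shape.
P = [1, 3, 6, 7] / [2, 4, 8] / [5];  Q = [1, 3, 4, 8] / [2, 5, 7] / [6];  common shape = (4, 3, 1)

Row-insert the values π_1, π_2, … into P one at a time, bumping the leftmost entry strictly greater than the inserted value down to the next row. The recording tableau Q records, in position (i, j), the step at which that cell was added to P.
  Insert 2 (step 1): P = [2];  Q = [1]
  Insert 1 (step 2): P = [1] / [2];  Q = [1] / [2]
  Insert 5 (step 3): P = [1, 5] / [2];  Q = [1, 3] / [2]
  Insert 8 (step 4): P = [1, 5, 8] / [2];  Q = [1, 3, 4] / [2]
  Insert 4 (step 5): P = [1, 4, 8] / [2, 5];  Q = [1, 3, 4] / [2, 5]
  Insert 3 (step 6): P = [1, 3, 8] / [2, 4] / [5];  Q = [1, 3, 4] / [2, 5] / [6]
  Insert 6 (step 7): P = [1, 3, 6] / [2, 4, 8] / [5];  Q = [1, 3, 4] / [2, 5, 7] / [6]
  Insert 7 (step 8): P = [1, 3, 6, 7] / [2, 4, 8] / [5];  Q = [1, 3, 4, 8] / [2, 5, 7] / [6]
Final shape: (4, 3, 1).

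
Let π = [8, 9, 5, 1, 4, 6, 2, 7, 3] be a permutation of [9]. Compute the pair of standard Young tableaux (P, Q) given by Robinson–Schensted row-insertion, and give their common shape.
P = [1, 2, 3, 7] / [4, 6] / [5, 9] / [8];  Q = [1, 2, 6, 8] / [3, 5] / [4, 9] / [7];  common shape = (4, 2, 2, 1)

Row-insert the values π_1, π_2, … into P one at a time, bumping the leftmost entry strictly greater than the inserted value down to the next row. The recording tableau Q records, in position (i, j), the step at which that cell was added to P.
  Insert 8 (step 1): P = [8];  Q = [1]
  Insert 9 (step 2): P = [8, 9];  Q = [1, 2]
  Insert 5 (step 3): P = [5, 9] / [8];  Q = [1, 2] / [3]
  Insert 1 (step 4): P = [1, 9] / [5] / [8];  Q = [1, 2] / [3] / [4]
  Insert 4 (step 5): P = [1, 4] / [5, 9] / [8];  Q = [1, 2] / [3, 5] / [4]
  Insert 6 (step 6): P = [1, 4, 6] / [5, 9] / [8];  Q = [1, 2, 6] / [3, 5] / [4]
  Insert 2 (step 7): P = [1, 2, 6] / [4, 9] / [5] / [8];  Q = [1, 2, 6] / [3, 5] / [4] / [7]
  Insert 7 (step 8): P = [1, 2, 6, 7] / [4, 9] / [5] / [8];  Q = [1, 2, 6, 8] / [3, 5] / [4] / [7]
  Insert 3 (step 9): P = [1, 2, 3, 7] / [4, 6] / [5, 9] / [8];  Q = [1, 2, 6, 8] / [3, 5] / [4, 9] / [7]
Final shape: (4, 2, 2, 1).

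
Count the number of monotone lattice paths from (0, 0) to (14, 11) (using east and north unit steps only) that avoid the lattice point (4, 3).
Number of paths = 2925870

Total paths from (0, 0) to (14, 11): C(25, 14) = 4457400. Paths through (4, 3): (paths (0, 0) → (4, 3)) × (paths (4, 3) → (14, 11)) = C(7, 4) · C(18, 10) = 35 · 43758 = 1531530. Avoidance count = 4457400 − 1531530 = 2925870.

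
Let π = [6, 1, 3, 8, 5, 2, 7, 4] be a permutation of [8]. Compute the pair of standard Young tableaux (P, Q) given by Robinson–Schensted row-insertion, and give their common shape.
P = [1, 2, 4, 7] / [3, 5] / [6, 8];  Q = [1, 3, 4, 7] / [2, 5] / [6, 8];  common shape = (4, 2, 2)

Row-insert the values π_1, π_2, … into P one at a time, bumping the leftmost entry strictly greater than the inserted value down to the next row. The recording tableau Q records, in position (i, j), the step at which that cell was added to P.
  Insert 6 (step 1): P = [6];  Q = [1]
  Insert 1 (step 2): P = [1] / [6];  Q = [1] / [2]
  Insert 3 (step 3): P = [1, 3] / [6];  Q = [1, 3] / [2]
  Insert 8 (step 4): P = [1, 3, 8] / [6];  Q = [1, 3, 4] / [2]
  Insert 5 (step 5): P = [1, 3, 5] / [6, 8];  Q = [1, 3, 4] / [2, 5]
  Insert 2 (step 6): P = [1, 2, 5] / [3, 8] / [6];  Q = [1, 3, 4] / [2, 5] / [6]
  Insert 7 (step 7): P = [1, 2, 5, 7] / [3, 8] / [6];  Q = [1, 3, 4, 7] / [2, 5] / [6]
  Insert 4 (step 8): P = [1, 2, 4, 7] / [3, 5] / [6, 8];  Q = [1, 3, 4, 7] / [2, 5] / [6, 8]
Final shape: (4, 2, 2).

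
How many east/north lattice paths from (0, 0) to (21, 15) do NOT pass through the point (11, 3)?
Number of paths = 5332523416

Total paths from (0, 0) to (21, 15): C(36, 21) = 5567902560. Paths through (11, 3): (paths (0, 0) → (11, 3)) × (paths (11, 3) → (21, 15)) = C(14, 11) · C(22, 10) = 364 · 646646 = 235379144. Avoidance count = 5567902560 − 235379144 = 5332523416.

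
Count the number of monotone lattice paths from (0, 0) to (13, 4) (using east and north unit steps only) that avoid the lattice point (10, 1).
Number of paths = 2160

Total paths from (0, 0) to (13, 4): C(17, 13) = 2380. Paths through (10, 1): (paths (0, 0) → (10, 1)) × (paths (10, 1) → (13, 4)) = C(11, 10) · C(6, 3) = 11 · 20 = 220. Avoidance count = 2380 − 220 = 2160.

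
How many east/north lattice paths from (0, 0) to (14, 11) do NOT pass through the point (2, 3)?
Number of paths = 3197700

Total paths from (0, 0) to (14, 11): C(25, 14) = 4457400. Paths through (2, 3): (paths (0, 0) → (2, 3)) × (paths (2, 3) → (14, 11)) = C(5, 2) · C(20, 12) = 10 · 125970 = 1259700. Avoidance count = 4457400 − 1259700 = 3197700.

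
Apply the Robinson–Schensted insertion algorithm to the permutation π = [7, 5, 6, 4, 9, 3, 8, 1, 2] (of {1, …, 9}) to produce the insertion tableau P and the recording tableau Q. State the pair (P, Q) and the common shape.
P = [1, 2, 8] / [3, 6] / [4, 9] / [5] / [7];  Q = [1, 3, 5] / [2, 7] / [4, 9] / [6] / [8];  common shape = (3, 2, 2, 1, 1)

Row-insert the values π_1, π_2, … into P one at a time, bumping the leftmost entry strictly greater than the inserted value down to the next row. The recording tableau Q records, in position (i, j), the step at which that cell was added to P.
  Insert 7 (step 1): P = [7];  Q = [1]
  Insert 5 (step 2): P = [5] / [7];  Q = [1] / [2]
  Insert 6 (step 3): P = [5, 6] / [7];  Q = [1, 3] / [2]
  Insert 4 (step 4): P = [4, 6] / [5] / [7];  Q = [1, 3] / [2] / [4]
  Insert 9 (step 5): P = [4, 6, 9] / [5] / [7];  Q = [1, 3, 5] / [2] / [4]
  Insert 3 (step 6): P = [3, 6, 9] / [4] / [5] / [7];  Q = [1, 3, 5] / [2] / [4] / [6]
  Insert 8 (step 7): P = [3, 6, 8] / [4, 9] / [5] / [7];  Q = [1, 3, 5] / [2, 7] / [4] / [6]
  Insert 1 (step 8): P = [1, 6, 8] / [3, 9] / [4] / [5] / [7];  Q = [1, 3, 5] / [2, 7] / [4] / [6] / [8]
  Insert 2 (step 9): P = [1, 2, 8] / [3, 6] / [4, 9] / [5] / [7];  Q = [1, 3, 5] / [2, 7] / [4, 9] / [6] / [8]
Final shape: (3, 2, 2, 1, 1).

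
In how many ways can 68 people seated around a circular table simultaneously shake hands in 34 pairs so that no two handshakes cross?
C_34 = 812944042149730764

These noncrossing handshakes are counted by the Catalan number C_n = (1/(n + 1)) · C(2n, n). For n = 34: C_34 = (1/35) · C(68, 34) = 28453041475240576740/35 = 812944042149730764.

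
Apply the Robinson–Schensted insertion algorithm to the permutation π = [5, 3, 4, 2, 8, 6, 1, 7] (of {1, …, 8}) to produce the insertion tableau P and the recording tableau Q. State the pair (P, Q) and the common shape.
P = [1, 4, 6, 7] / [2, 8] / [3] / [5];  Q = [1, 3, 5, 8] / [2, 6] / [4] / [7];  common shape = (4, 2, 1, 1)

Row-insert the values π_1, π_2, … into P one at a time, bumping the leftmost entry strictly greater than the inserted value down to the next row. The recording tableau Q records, in position (i, j), the step at which that cell was added to P.
  Insert 5 (step 1): P = [5];  Q = [1]
  Insert 3 (step 2): P = [3] / [5];  Q = [1] / [2]
  Insert 4 (step 3): P = [3, 4] / [5];  Q = [1, 3] / [2]
  Insert 2 (step 4): P = [2, 4] / [3] / [5];  Q = [1, 3] / [2] / [4]
  Insert 8 (step 5): P = [2, 4, 8] / [3] / [5];  Q = [1, 3, 5] / [2] / [4]
  Insert 6 (step 6): P = [2, 4, 6] / [3, 8] / [5];  Q = [1, 3, 5] / [2, 6] / [4]
  Insert 1 (step 7): P = [1, 4, 6] / [2, 8] / [3] / [5];  Q = [1, 3, 5] / [2, 6] / [4] / [7]
  Insert 7 (step 8): P = [1, 4, 6, 7] / [2, 8] / [3] / [5];  Q = [1, 3, 5, 8] / [2, 6] / [4] / [7]
Final shape: (4, 2, 1, 1).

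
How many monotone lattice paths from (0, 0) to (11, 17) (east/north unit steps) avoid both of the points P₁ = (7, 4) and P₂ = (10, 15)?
Number of paths = 11242860

Inclusion–exclusion. Total paths: C(28, 11) = 21474180. Through P₁: C(11, 7)·C(17, 4) = 785400. Through P₂: C(25, 10)·C(3, 1) = 9806280. Since P₁ is strictly southwest of P₂, a monotone path through both must visit P₁ then P₂; paths through both = C(11, 7)·C(14, 3)·C(3, 1) = 360360. Avoid both = 21474180 − 785400 − 9806280 + 360360 = 11242860.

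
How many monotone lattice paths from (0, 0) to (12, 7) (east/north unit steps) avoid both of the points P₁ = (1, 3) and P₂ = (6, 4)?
Number of paths = 29304

Inclusion–exclusion. Total paths: C(19, 12) = 50388. Through P₁: C(4, 1)·C(15, 11) = 5460. Through P₂: C(10, 6)·C(9, 6) = 17640. Since P₁ is strictly southwest of P₂, a monotone path through both must visit P₁ then P₂; paths through both = C(4, 1)·C(6, 5)·C(9, 6) = 2016. Avoid both = 50388 − 5460 − 17640 + 2016 = 29304.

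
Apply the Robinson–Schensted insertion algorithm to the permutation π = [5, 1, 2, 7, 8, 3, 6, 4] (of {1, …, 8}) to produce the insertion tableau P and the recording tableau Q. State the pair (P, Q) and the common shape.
P = [1, 2, 3, 4] / [5, 6, 8] / [7];  Q = [1, 3, 4, 5] / [2, 6, 7] / [8];  common shape = (4, 3, 1)

Row-insert the values π_1, π_2, … into P one at a time, bumping the leftmost entry strictly greater than the inserted value down to the next row. The recording tableau Q records, in position (i, j), the step at which that cell was added to P.
  Insert 5 (step 1): P = [5];  Q = [1]
  Insert 1 (step 2): P = [1] / [5];  Q = [1] / [2]
  Insert 2 (step 3): P = [1, 2] / [5];  Q = [1, 3] / [2]
  Insert 7 (step 4): P = [1, 2, 7] / [5];  Q = [1, 3, 4] / [2]
  Insert 8 (step 5): P = [1, 2, 7, 8] / [5];  Q = [1, 3, 4, 5] / [2]
  Insert 3 (step 6): P = [1, 2, 3, 8] / [5, 7];  Q = [1, 3, 4, 5] / [2, 6]
  Insert 6 (step 7): P = [1, 2, 3, 6] / [5, 7, 8];  Q = [1, 3, 4, 5] / [2, 6, 7]
  Insert 4 (step 8): P = [1, 2, 3, 4] / [5, 6, 8] / [7];  Q = [1, 3, 4, 5] / [2, 6, 7] / [8]
Final shape: (4, 3, 1).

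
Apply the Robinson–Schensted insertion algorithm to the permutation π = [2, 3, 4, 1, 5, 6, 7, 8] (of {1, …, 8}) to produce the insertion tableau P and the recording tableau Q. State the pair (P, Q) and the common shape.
P = [1, 3, 4, 5, 6, 7, 8] / [2];  Q = [1, 2, 3, 5, 6, 7, 8] / [4];  common shape = (7, 1)

Row-insert the values π_1, π_2, … into P one at a time, bumping the leftmost entry strictly greater than the inserted value down to the next row. The recording tableau Q records, in position (i, j), the step at which that cell was added to P.
  Insert 2 (step 1): P = [2];  Q = [1]
  Insert 3 (step 2): P = [2, 3];  Q = [1, 2]
  Insert 4 (step 3): P = [2, 3, 4];  Q = [1, 2, 3]
  Insert 1 (step 4): P = [1, 3, 4] / [2];  Q = [1, 2, 3] / [4]
  Insert 5 (step 5): P = [1, 3, 4, 5] / [2];  Q = [1, 2, 3, 5] / [4]
  Insert 6 (step 6): P = [1, 3, 4, 5, 6] / [2];  Q = [1, 2, 3, 5, 6] / [4]
  Insert 7 (step 7): P = [1, 3, 4, 5, 6, 7] / [2];  Q = [1, 2, 3, 5, 6, 7] / [4]
  Insert 8 (step 8): P = [1, 3, 4, 5, 6, 7, 8] / [2];  Q = [1, 2, 3, 5, 6, 7, 8] / [4]
Final shape: (7, 1).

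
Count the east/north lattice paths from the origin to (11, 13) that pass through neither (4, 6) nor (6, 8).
Number of paths = 1336188

Inclusion–exclusion. Total paths: C(24, 11) = 2496144. Through P₁: C(10, 4)·C(14, 7) = 720720. Through P₂: C(14, 6)·C(10, 5) = 756756. Since P₁ is strictly southwest of P₂, a monotone path through both must visit P₁ then P₂; paths through both = C(10, 4)·C(4, 2)·C(10, 5) = 317520. Avoid both = 2496144 − 720720 − 756756 + 317520 = 1336188.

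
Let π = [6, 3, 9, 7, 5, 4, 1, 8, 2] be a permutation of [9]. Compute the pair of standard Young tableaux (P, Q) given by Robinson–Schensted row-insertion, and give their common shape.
P = [1, 2, 8] / [3, 4] / [5, 7] / [6] / [9];  Q = [1, 3, 8] / [2, 4] / [5, 9] / [6] / [7];  common shape = (3, 2, 2, 1, 1)

Row-insert the values π_1, π_2, … into P one at a time, bumping the leftmost entry strictly greater than the inserted value down to the next row. The recording tableau Q records, in position (i, j), the step at which that cell was added to P.
  Insert 6 (step 1): P = [6];  Q = [1]
  Insert 3 (step 2): P = [3] / [6];  Q = [1] / [2]
  Insert 9 (step 3): P = [3, 9] / [6];  Q = [1, 3] / [2]
  Insert 7 (step 4): P = [3, 7] / [6, 9];  Q = [1, 3] / [2, 4]
  Insert 5 (step 5): P = [3, 5] / [6, 7] / [9];  Q = [1, 3] / [2, 4] / [5]
  Insert 4 (step 6): P = [3, 4] / [5, 7] / [6] / [9];  Q = [1, 3] / [2, 4] / [5] / [6]
  Insert 1 (step 7): P = [1, 4] / [3, 7] / [5] / [6] / [9];  Q = [1, 3] / [2, 4] / [5] / [6] / [7]
  Insert 8 (step 8): P = [1, 4, 8] / [3, 7] / [5] / [6] / [9];  Q = [1, 3, 8] / [2, 4] / [5] / [6] / [7]
  Insert 2 (step 9): P = [1, 2, 8] / [3, 4] / [5, 7] / [6] / [9];  Q = [1, 3, 8] / [2, 4] / [5, 9] / [6] / [7]
Final shape: (3, 2, 2, 1, 1).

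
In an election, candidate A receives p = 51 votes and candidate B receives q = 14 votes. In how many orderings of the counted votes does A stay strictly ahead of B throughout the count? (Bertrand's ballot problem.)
Strict-lead orderings = 34718841146592

Total orderings of the 65 votes with 51 for A: C(65, 51) = 60992558771040. By the Bertrand ballot formula (Cycle Lemma / reflection principle), the number of orderings in which A is strictly ahead of B throughout is (p − q)/(p + q) · C(p + q, p) = (51 − 14)/(51 + 14) · 60992558771040 = 34718841146592.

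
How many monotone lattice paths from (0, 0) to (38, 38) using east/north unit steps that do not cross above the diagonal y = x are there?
C_38 = 176733862787006701400

These NE paths below the diagonal are counted by the Catalan number C_n = (1/(n + 1)) · C(2n, n). For n = 38: C_38 = (1/39) · C(76, 38) = 6892620648693261354600/39 = 176733862787006701400.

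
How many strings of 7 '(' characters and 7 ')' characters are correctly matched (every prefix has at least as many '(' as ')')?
C_7 = 429

These balanced parentheses are counted by the Catalan number C_n = (1/(n + 1)) · C(2n, n). For n = 7: C_7 = (1/8) · C(14, 7) = 3432/8 = 429.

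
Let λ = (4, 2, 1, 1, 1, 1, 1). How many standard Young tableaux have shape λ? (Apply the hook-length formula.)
# SYT of shape (4, 2, 1, 1, 1, 1, 1) = 594

Hook-length formula: f^λ = n! / Π hook(c), product over all cells c of the Young diagram. For λ = (4, 2, 1, 1, 1, 1, 1), n = 11 boxes. Hook lengths by row (left-to-right, top-to-bottom): [10, 4, 2, 1]; [7, 1]; [5]; [4]; [3]; [2]; [1]. Product of hooks = 67200. So f^λ = 11! / 67200 = 39916800 / 67200 = 594.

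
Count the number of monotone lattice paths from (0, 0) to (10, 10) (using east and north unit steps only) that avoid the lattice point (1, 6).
Number of paths = 179751

Total paths from (0, 0) to (10, 10): C(20, 10) = 184756. Paths through (1, 6): (paths (0, 0) → (1, 6)) × (paths (1, 6) → (10, 10)) = C(7, 1) · C(13, 9) = 7 · 715 = 5005. Avoidance count = 184756 − 5005 = 179751.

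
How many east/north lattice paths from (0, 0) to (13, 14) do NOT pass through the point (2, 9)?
Number of paths = 19818060

Total paths from (0, 0) to (13, 14): C(27, 13) = 20058300. Paths through (2, 9): (paths (0, 0) → (2, 9)) × (paths (2, 9) → (13, 14)) = C(11, 2) · C(16, 11) = 55 · 4368 = 240240. Avoidance count = 20058300 − 240240 = 19818060.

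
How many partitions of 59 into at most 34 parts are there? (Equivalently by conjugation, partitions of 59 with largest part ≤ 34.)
p(59, parts ≤ 34) = 824482

Use the recurrence p(n, m) = p(n, m−1) + p(n−m, m): either the largest part is < m (count p(n, m−1)) or the largest part is exactly m (remove one copy of m, count p(n−m, m)). With p(0, ·) = 1 this gives p(59, parts ≤ 34) = 824482. (By conjugating Young diagrams, this also counts partitions of 59 into at most 34 parts.)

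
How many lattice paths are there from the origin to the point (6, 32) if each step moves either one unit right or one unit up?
Number of paths = 2760681

A monotone lattice path from (0, 0) to (6, 32) consists of 6 east steps and 32 north steps in some order, so it is determined by which 6 of the 38 steps are east. The count is C(38, 6) = 2760681.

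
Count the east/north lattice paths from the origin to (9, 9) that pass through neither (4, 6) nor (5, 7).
Number of paths = 31280

Inclusion–exclusion. Total paths: C(18, 9) = 48620. Through P₁: C(10, 4)·C(8, 5) = 11760. Through P₂: C(12, 5)·C(6, 4) = 11880. Since P₁ is strictly southwest of P₂, a monotone path through both must visit P₁ then P₂; paths through both = C(10, 4)·C(2, 1)·C(6, 4) = 6300. Avoid both = 48620 − 11760 − 11880 + 6300 = 31280.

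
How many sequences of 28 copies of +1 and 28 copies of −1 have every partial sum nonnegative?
C_28 = 263747951750360

These ballot sequences are counted by the Catalan number C_n = (1/(n + 1)) · C(2n, n). For n = 28: C_28 = (1/29) · C(56, 28) = 7648690600760440/29 = 263747951750360.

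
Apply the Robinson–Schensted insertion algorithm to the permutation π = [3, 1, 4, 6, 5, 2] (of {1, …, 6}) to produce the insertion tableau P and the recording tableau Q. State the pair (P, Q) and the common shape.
P = [1, 2, 5] / [3, 4] / [6];  Q = [1, 3, 4] / [2, 5] / [6];  common shape = (3, 2, 1)

Row-insert the values π_1, π_2, … into P one at a time, bumping the leftmost entry strictly greater than the inserted value down to the next row. The recording tableau Q records, in position (i, j), the step at which that cell was added to P.
  Insert 3 (step 1): P = [3];  Q = [1]
  Insert 1 (step 2): P = [1] / [3];  Q = [1] / [2]
  Insert 4 (step 3): P = [1, 4] / [3];  Q = [1, 3] / [2]
  Insert 6 (step 4): P = [1, 4, 6] / [3];  Q = [1, 3, 4] / [2]
  Insert 5 (step 5): P = [1, 4, 5] / [3, 6];  Q = [1, 3, 4] / [2, 5]
  Insert 2 (step 6): P = [1, 2, 5] / [3, 4] / [6];  Q = [1, 3, 4] / [2, 5] / [6]
Final shape: (3, 2, 1).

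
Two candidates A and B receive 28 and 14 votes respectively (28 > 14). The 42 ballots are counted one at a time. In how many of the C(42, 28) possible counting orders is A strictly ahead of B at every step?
Strict-lead orderings = 17620076360

Total orderings of the 42 votes with 28 for A: C(42, 28) = 52860229080. By the Bertrand ballot formula (Cycle Lemma / reflection principle), the number of orderings in which A is strictly ahead of B throughout is (p − q)/(p + q) · C(p + q, p) = (28 − 14)/(28 + 14) · 52860229080 = 17620076360.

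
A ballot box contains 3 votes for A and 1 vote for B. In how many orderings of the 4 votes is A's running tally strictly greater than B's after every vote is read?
Strict-lead orderings = 2

Total orderings of the 4 votes with 3 for A: C(4, 3) = 4. By the Bertrand ballot formula (Cycle Lemma / reflection principle), the number of orderings in which A is strictly ahead of B throughout is (p − q)/(p + q) · C(p + q, p) = (3 − 1)/(3 + 1) · 4 = 2.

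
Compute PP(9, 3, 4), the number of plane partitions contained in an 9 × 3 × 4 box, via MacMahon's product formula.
PP(9, 3, 4) = 13026013

Evaluate the triple product over i = 1..9, j = 1..3, k = 1..4. The factors are (2/1) · (3/2) · (4/3) · (5/4) · (3/2) · (4/3) · (5/4) · (6/5) · … (108 factors total). The numerators and denominators telescope so the product is an integer; carrying out the multiplication exactly gives PP(9, 3, 4) = 13026013.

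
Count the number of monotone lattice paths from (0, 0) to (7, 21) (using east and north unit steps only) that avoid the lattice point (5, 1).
Number of paths = 1182654

Total paths from (0, 0) to (7, 21): C(28, 7) = 1184040. Paths through (5, 1): (paths (0, 0) → (5, 1)) × (paths (5, 1) → (7, 21)) = C(6, 5) · C(22, 2) = 6 · 231 = 1386. Avoidance count = 1184040 − 1386 = 1182654.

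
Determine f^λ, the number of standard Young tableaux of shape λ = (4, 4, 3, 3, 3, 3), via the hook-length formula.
# SYT of shape (4, 4, 3, 3, 3, 3) = 6928350

Hook-length formula: f^λ = n! / Π hook(c), product over all cells c of the Young diagram. For λ = (4, 4, 3, 3, 3, 3), n = 20 boxes. Hook lengths by row (left-to-right, top-to-bottom): [9, 8, 7, 2]; [8, 7, 6, 1]; [6, 5, 4]; [5, 4, 3]; [4, 3, 2]; [3, 2, 1]. Product of hooks = 351151718400. So f^λ = 20! / 351151718400 = 2432902008176640000 / 351151718400 = 6928350.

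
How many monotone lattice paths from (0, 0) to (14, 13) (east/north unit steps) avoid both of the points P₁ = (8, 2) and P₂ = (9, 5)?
Number of paths = 17156466

Inclusion–exclusion. Total paths: C(27, 14) = 20058300. Through P₁: C(10, 8)·C(17, 6) = 556920. Through P₂: C(14, 9)·C(13, 5) = 2576574. Since P₁ is strictly southwest of P₂, a monotone path through both must visit P₁ then P₂; paths through both = C(10, 8)·C(4, 1)·C(13, 5) = 231660. Avoid both = 20058300 − 556920 − 2576574 + 231660 = 17156466.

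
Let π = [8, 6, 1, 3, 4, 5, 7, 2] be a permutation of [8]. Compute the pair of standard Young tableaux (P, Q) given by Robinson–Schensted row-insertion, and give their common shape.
P = [1, 2, 4, 5, 7] / [3] / [6] / [8];  Q = [1, 4, 5, 6, 7] / [2] / [3] / [8];  common shape = (5, 1, 1, 1)

Row-insert the values π_1, π_2, … into P one at a time, bumping the leftmost entry strictly greater than the inserted value down to the next row. The recording tableau Q records, in position (i, j), the step at which that cell was added to P.
  Insert 8 (step 1): P = [8];  Q = [1]
  Insert 6 (step 2): P = [6] / [8];  Q = [1] / [2]
  Insert 1 (step 3): P = [1] / [6] / [8];  Q = [1] / [2] / [3]
  Insert 3 (step 4): P = [1, 3] / [6] / [8];  Q = [1, 4] / [2] / [3]
  Insert 4 (step 5): P = [1, 3, 4] / [6] / [8];  Q = [1, 4, 5] / [2] / [3]
  Insert 5 (step 6): P = [1, 3, 4, 5] / [6] / [8];  Q = [1, 4, 5, 6] / [2] / [3]
  Insert 7 (step 7): P = [1, 3, 4, 5, 7] / [6] / [8];  Q = [1, 4, 5, 6, 7] / [2] / [3]
  Insert 2 (step 8): P = [1, 2, 4, 5, 7] / [3] / [6] / [8];  Q = [1, 4, 5, 6, 7] / [2] / [3] / [8]
Final shape: (5, 1, 1, 1).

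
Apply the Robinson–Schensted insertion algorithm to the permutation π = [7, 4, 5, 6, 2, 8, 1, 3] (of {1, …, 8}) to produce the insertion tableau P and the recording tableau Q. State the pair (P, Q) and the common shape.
P = [1, 3, 6, 8] / [2, 5] / [4] / [7];  Q = [1, 3, 4, 6] / [2, 8] / [5] / [7];  common shape = (4, 2, 1, 1)

Row-insert the values π_1, π_2, … into P one at a time, bumping the leftmost entry strictly greater than the inserted value down to the next row. The recording tableau Q records, in position (i, j), the step at which that cell was added to P.
  Insert 7 (step 1): P = [7];  Q = [1]
  Insert 4 (step 2): P = [4] / [7];  Q = [1] / [2]
  Insert 5 (step 3): P = [4, 5] / [7];  Q = [1, 3] / [2]
  Insert 6 (step 4): P = [4, 5, 6] / [7];  Q = [1, 3, 4] / [2]
  Insert 2 (step 5): P = [2, 5, 6] / [4] / [7];  Q = [1, 3, 4] / [2] / [5]
  Insert 8 (step 6): P = [2, 5, 6, 8] / [4] / [7];  Q = [1, 3, 4, 6] / [2] / [5]
  Insert 1 (step 7): P = [1, 5, 6, 8] / [2] / [4] / [7];  Q = [1, 3, 4, 6] / [2] / [5] / [7]
  Insert 3 (step 8): P = [1, 3, 6, 8] / [2, 5] / [4] / [7];  Q = [1, 3, 4, 6] / [2, 8] / [5] / [7]
Final shape: (4, 2, 1, 1).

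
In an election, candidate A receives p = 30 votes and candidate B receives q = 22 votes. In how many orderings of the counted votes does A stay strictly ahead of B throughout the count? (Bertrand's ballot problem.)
Strict-lead orderings = 41620603020640

Total orderings of the 52 votes with 30 for A: C(52, 30) = 270533919634160. By the Bertrand ballot formula (Cycle Lemma / reflection principle), the number of orderings in which A is strictly ahead of B throughout is (p − q)/(p + q) · C(p + q, p) = (30 − 22)/(30 + 22) · 270533919634160 = 41620603020640.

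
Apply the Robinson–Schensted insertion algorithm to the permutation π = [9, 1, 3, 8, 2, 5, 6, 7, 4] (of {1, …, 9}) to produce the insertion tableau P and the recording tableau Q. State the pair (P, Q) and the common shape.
P = [1, 2, 4, 6, 7] / [3, 5] / [8] / [9];  Q = [1, 3, 4, 7, 8] / [2, 6] / [5] / [9];  common shape = (5, 2, 1, 1)

Row-insert the values π_1, π_2, … into P one at a time, bumping the leftmost entry strictly greater than the inserted value down to the next row. The recording tableau Q records, in position (i, j), the step at which that cell was added to P.
  Insert 9 (step 1): P = [9];  Q = [1]
  Insert 1 (step 2): P = [1] / [9];  Q = [1] / [2]
  Insert 3 (step 3): P = [1, 3] / [9];  Q = [1, 3] / [2]
  Insert 8 (step 4): P = [1, 3, 8] / [9];  Q = [1, 3, 4] / [2]
  Insert 2 (step 5): P = [1, 2, 8] / [3] / [9];  Q = [1, 3, 4] / [2] / [5]
  Insert 5 (step 6): P = [1, 2, 5] / [3, 8] / [9];  Q = [1, 3, 4] / [2, 6] / [5]
  Insert 6 (step 7): P = [1, 2, 5, 6] / [3, 8] / [9];  Q = [1, 3, 4, 7] / [2, 6] / [5]
  Insert 7 (step 8): P = [1, 2, 5, 6, 7] / [3, 8] / [9];  Q = [1, 3, 4, 7, 8] / [2, 6] / [5]
  Insert 4 (step 9): P = [1, 2, 4, 6, 7] / [3, 5] / [8] / [9];  Q = [1, 3, 4, 7, 8] / [2, 6] / [5] / [9]
Final shape: (5, 2, 1, 1).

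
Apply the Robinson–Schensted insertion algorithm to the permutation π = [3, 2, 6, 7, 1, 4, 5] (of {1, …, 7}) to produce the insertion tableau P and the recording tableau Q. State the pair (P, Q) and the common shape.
P = [1, 4, 5] / [2, 6, 7] / [3];  Q = [1, 3, 4] / [2, 6, 7] / [5];  common shape = (3, 3, 1)

Row-insert the values π_1, π_2, … into P one at a time, bumping the leftmost entry strictly greater than the inserted value down to the next row. The recording tableau Q records, in position (i, j), the step at which that cell was added to P.
  Insert 3 (step 1): P = [3];  Q = [1]
  Insert 2 (step 2): P = [2] / [3];  Q = [1] / [2]
  Insert 6 (step 3): P = [2, 6] / [3];  Q = [1, 3] / [2]
  Insert 7 (step 4): P = [2, 6, 7] / [3];  Q = [1, 3, 4] / [2]
  Insert 1 (step 5): P = [1, 6, 7] / [2] / [3];  Q = [1, 3, 4] / [2] / [5]
  Insert 4 (step 6): P = [1, 4, 7] / [2, 6] / [3];  Q = [1, 3, 4] / [2, 6] / [5]
  Insert 5 (step 7): P = [1, 4, 5] / [2, 6, 7] / [3];  Q = [1, 3, 4] / [2, 6, 7] / [5]
Final shape: (3, 3, 1).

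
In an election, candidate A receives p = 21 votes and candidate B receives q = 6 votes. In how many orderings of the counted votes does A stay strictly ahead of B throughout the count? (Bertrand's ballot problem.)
Strict-lead orderings = 164450

Total orderings of the 27 votes with 21 for A: C(27, 21) = 296010. By the Bertrand ballot formula (Cycle Lemma / reflection principle), the number of orderings in which A is strictly ahead of B throughout is (p − q)/(p + q) · C(p + q, p) = (21 − 6)/(21 + 6) · 296010 = 164450.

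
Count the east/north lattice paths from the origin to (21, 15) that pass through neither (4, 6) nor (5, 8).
Number of paths = 4750678911

Inclusion–exclusion. Total paths: C(36, 21) = 5567902560. Through P₁: C(10, 4)·C(26, 17) = 656155500. Through P₂: C(13, 5)·C(23, 16) = 315517059. Since P₁ is strictly southwest of P₂, a monotone path through both must visit P₁ then P₂; paths through both = C(10, 4)·C(3, 1)·C(23, 16) = 154448910. Avoid both = 5567902560 − 656155500 − 315517059 + 154448910 = 4750678911.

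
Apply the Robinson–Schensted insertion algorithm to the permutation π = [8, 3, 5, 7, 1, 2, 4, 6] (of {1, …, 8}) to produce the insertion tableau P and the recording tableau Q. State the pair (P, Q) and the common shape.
P = [1, 2, 4, 6] / [3, 5, 7] / [8];  Q = [1, 3, 4, 8] / [2, 6, 7] / [5];  common shape = (4, 3, 1)

Row-insert the values π_1, π_2, … into P one at a time, bumping the leftmost entry strictly greater than the inserted value down to the next row. The recording tableau Q records, in position (i, j), the step at which that cell was added to P.
  Insert 8 (step 1): P = [8];  Q = [1]
  Insert 3 (step 2): P = [3] / [8];  Q = [1] / [2]
  Insert 5 (step 3): P = [3, 5] / [8];  Q = [1, 3] / [2]
  Insert 7 (step 4): P = [3, 5, 7] / [8];  Q = [1, 3, 4] / [2]
  Insert 1 (step 5): P = [1, 5, 7] / [3] / [8];  Q = [1, 3, 4] / [2] / [5]
  Insert 2 (step 6): P = [1, 2, 7] / [3, 5] / [8];  Q = [1, 3, 4] / [2, 6] / [5]
  Insert 4 (step 7): P = [1, 2, 4] / [3, 5, 7] / [8];  Q = [1, 3, 4] / [2, 6, 7] / [5]
  Insert 6 (step 8): P = [1, 2, 4, 6] / [3, 5, 7] / [8];  Q = [1, 3, 4, 8] / [2, 6, 7] / [5]
Final shape: (4, 3, 1).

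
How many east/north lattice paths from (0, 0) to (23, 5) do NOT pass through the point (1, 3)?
Number of paths = 97176

Total paths from (0, 0) to (23, 5): C(28, 23) = 98280. Paths through (1, 3): (paths (0, 0) → (1, 3)) × (paths (1, 3) → (23, 5)) = C(4, 1) · C(24, 22) = 4 · 276 = 1104. Avoidance count = 98280 − 1104 = 97176.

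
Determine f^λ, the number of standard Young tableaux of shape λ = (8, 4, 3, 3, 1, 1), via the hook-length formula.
# SYT of shape (8, 4, 3, 3, 1, 1) = 125349840

Hook-length formula: f^λ = n! / Π hook(c), product over all cells c of the Young diagram. For λ = (8, 4, 3, 3, 1, 1), n = 20 boxes. Hook lengths by row (left-to-right, top-to-bottom): [13, 10, 9, 6, 4, 3, 2, 1]; [8, 5, 4, 1]; [6, 3, 2]; [5, 2, 1]; [2]; [1]. Product of hooks = 19408896000. So f^λ = 20! / 19408896000 = 2432902008176640000 / 19408896000 = 125349840.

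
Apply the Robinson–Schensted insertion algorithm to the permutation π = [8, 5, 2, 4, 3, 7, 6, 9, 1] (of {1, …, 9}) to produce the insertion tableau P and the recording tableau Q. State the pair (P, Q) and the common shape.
P = [1, 3, 6, 9] / [2, 7] / [4] / [5] / [8];  Q = [1, 4, 6, 8] / [2, 7] / [3] / [5] / [9];  common shape = (4, 2, 1, 1, 1)

Row-insert the values π_1, π_2, … into P one at a time, bumping the leftmost entry strictly greater than the inserted value down to the next row. The recording tableau Q records, in position (i, j), the step at which that cell was added to P.
  Insert 8 (step 1): P = [8];  Q = [1]
  Insert 5 (step 2): P = [5] / [8];  Q = [1] / [2]
  Insert 2 (step 3): P = [2] / [5] / [8];  Q = [1] / [2] / [3]
  Insert 4 (step 4): P = [2, 4] / [5] / [8];  Q = [1, 4] / [2] / [3]
  Insert 3 (step 5): P = [2, 3] / [4] / [5] / [8];  Q = [1, 4] / [2] / [3] / [5]
  Insert 7 (step 6): P = [2, 3, 7] / [4] / [5] / [8];  Q = [1, 4, 6] / [2] / [3] / [5]
  Insert 6 (step 7): P = [2, 3, 6] / [4, 7] / [5] / [8];  Q = [1, 4, 6] / [2, 7] / [3] / [5]
  Insert 9 (step 8): P = [2, 3, 6, 9] / [4, 7] / [5] / [8];  Q = [1, 4, 6, 8] / [2, 7] / [3] / [5]
  Insert 1 (step 9): P = [1, 3, 6, 9] / [2, 7] / [4] / [5] / [8];  Q = [1, 4, 6, 8] / [2, 7] / [3] / [5] / [9]
Final shape: (4, 2, 1, 1, 1).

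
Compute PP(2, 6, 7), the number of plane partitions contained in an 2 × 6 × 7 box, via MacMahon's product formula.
PP(2, 6, 7) = 736164

Evaluate the triple product over i = 1..2, j = 1..6, k = 1..7. The factors are (2/1) · (3/2) · (4/3) · (5/4) · (6/5) · (7/6) · (8/7) · (3/2) · … (84 factors total). The numerators and denominators telescope so the product is an integer; carrying out the multiplication exactly gives PP(2, 6, 7) = 736164.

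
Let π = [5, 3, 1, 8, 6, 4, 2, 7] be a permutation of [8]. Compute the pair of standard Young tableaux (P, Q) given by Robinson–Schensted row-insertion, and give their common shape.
P = [1, 2, 7] / [3, 4] / [5, 6] / [8];  Q = [1, 4, 8] / [2, 5] / [3, 6] / [7];  common shape = (3, 2, 2, 1)

Row-insert the values π_1, π_2, … into P one at a time, bumping the leftmost entry strictly greater than the inserted value down to the next row. The recording tableau Q records, in position (i, j), the step at which that cell was added to P.
  Insert 5 (step 1): P = [5];  Q = [1]
  Insert 3 (step 2): P = [3] / [5];  Q = [1] / [2]
  Insert 1 (step 3): P = [1] / [3] / [5];  Q = [1] / [2] / [3]
  Insert 8 (step 4): P = [1, 8] / [3] / [5];  Q = [1, 4] / [2] / [3]
  Insert 6 (step 5): P = [1, 6] / [3, 8] / [5];  Q = [1, 4] / [2, 5] / [3]
  Insert 4 (step 6): P = [1, 4] / [3, 6] / [5, 8];  Q = [1, 4] / [2, 5] / [3, 6]
  Insert 2 (step 7): P = [1, 2] / [3, 4] / [5, 6] / [8];  Q = [1, 4] / [2, 5] / [3, 6] / [7]
  Insert 7 (step 8): P = [1, 2, 7] / [3, 4] / [5, 6] / [8];  Q = [1, 4, 8] / [2, 5] / [3, 6] / [7]
Final shape: (3, 2, 2, 1).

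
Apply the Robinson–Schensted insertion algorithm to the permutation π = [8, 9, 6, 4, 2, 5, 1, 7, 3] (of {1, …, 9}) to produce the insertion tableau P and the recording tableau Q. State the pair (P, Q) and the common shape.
P = [1, 3, 7] / [2, 5] / [4, 9] / [6] / [8];  Q = [1, 2, 8] / [3, 6] / [4, 9] / [5] / [7];  common shape = (3, 2, 2, 1, 1)

Row-insert the values π_1, π_2, … into P one at a time, bumping the leftmost entry strictly greater than the inserted value down to the next row. The recording tableau Q records, in position (i, j), the step at which that cell was added to P.
  Insert 8 (step 1): P = [8];  Q = [1]
  Insert 9 (step 2): P = [8, 9];  Q = [1, 2]
  Insert 6 (step 3): P = [6, 9] / [8];  Q = [1, 2] / [3]
  Insert 4 (step 4): P = [4, 9] / [6] / [8];  Q = [1, 2] / [3] / [4]
  Insert 2 (step 5): P = [2, 9] / [4] / [6] / [8];  Q = [1, 2] / [3] / [4] / [5]
  Insert 5 (step 6): P = [2, 5] / [4, 9] / [6] / [8];  Q = [1, 2] / [3, 6] / [4] / [5]
  Insert 1 (step 7): P = [1, 5] / [2, 9] / [4] / [6] / [8];  Q = [1, 2] / [3, 6] / [4] / [5] / [7]
  Insert 7 (step 8): P = [1, 5, 7] / [2, 9] / [4] / [6] / [8];  Q = [1, 2, 8] / [3, 6] / [4] / [5] / [7]
  Insert 3 (step 9): P = [1, 3, 7] / [2, 5] / [4, 9] / [6] / [8];  Q = [1, 2, 8] / [3, 6] / [4, 9] / [5] / [7]
Final shape: (3, 2, 2, 1, 1).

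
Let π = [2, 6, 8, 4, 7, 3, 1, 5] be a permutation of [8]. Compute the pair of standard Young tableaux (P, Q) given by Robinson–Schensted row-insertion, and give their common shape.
P = [1, 3, 5] / [2, 7] / [4, 8] / [6];  Q = [1, 2, 3] / [4, 5] / [6, 8] / [7];  common shape = (3, 2, 2, 1)

Row-insert the values π_1, π_2, … into P one at a time, bumping the leftmost entry strictly greater than the inserted value down to the next row. The recording tableau Q records, in position (i, j), the step at which that cell was added to P.
  Insert 2 (step 1): P = [2];  Q = [1]
  Insert 6 (step 2): P = [2, 6];  Q = [1, 2]
  Insert 8 (step 3): P = [2, 6, 8];  Q = [1, 2, 3]
  Insert 4 (step 4): P = [2, 4, 8] / [6];  Q = [1, 2, 3] / [4]
  Insert 7 (step 5): P = [2, 4, 7] / [6, 8];  Q = [1, 2, 3] / [4, 5]
  Insert 3 (step 6): P = [2, 3, 7] / [4, 8] / [6];  Q = [1, 2, 3] / [4, 5] / [6]
  Insert 1 (step 7): P = [1, 3, 7] / [2, 8] / [4] / [6];  Q = [1, 2, 3] / [4, 5] / [6] / [7]
  Insert 5 (step 8): P = [1, 3, 5] / [2, 7] / [4, 8] / [6];  Q = [1, 2, 3] / [4, 5] / [6, 8] / [7]
Final shape: (3, 2, 2, 1).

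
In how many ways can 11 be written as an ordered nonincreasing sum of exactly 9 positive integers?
p(11, 9 parts) = 2

Partitions of n into exactly k parts ↔ partitions of n − k into at most k parts (subtract 1 from each part). For n = 11, k = 9, the partitions are: 3+1+1+1+1+1+1+1+1, 2+2+1+1+1+1+1+1+1. Count = 2.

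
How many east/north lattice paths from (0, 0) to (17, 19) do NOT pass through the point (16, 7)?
Number of paths = 8594309559

Total paths from (0, 0) to (17, 19): C(36, 17) = 8597496600. Paths through (16, 7): (paths (0, 0) → (16, 7)) × (paths (16, 7) → (17, 19)) = C(23, 16) · C(13, 1) = 245157 · 13 = 3187041. Avoidance count = 8597496600 − 3187041 = 8594309559.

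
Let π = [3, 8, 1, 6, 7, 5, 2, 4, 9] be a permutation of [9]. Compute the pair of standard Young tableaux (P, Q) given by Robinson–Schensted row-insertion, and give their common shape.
P = [1, 2, 4, 9] / [3, 5, 7] / [6] / [8];  Q = [1, 2, 5, 9] / [3, 4, 8] / [6] / [7];  common shape = (4, 3, 1, 1)

Row-insert the values π_1, π_2, … into P one at a time, bumping the leftmost entry strictly greater than the inserted value down to the next row. The recording tableau Q records, in position (i, j), the step at which that cell was added to P.
  Insert 3 (step 1): P = [3];  Q = [1]
  Insert 8 (step 2): P = [3, 8];  Q = [1, 2]
  Insert 1 (step 3): P = [1, 8] / [3];  Q = [1, 2] / [3]
  Insert 6 (step 4): P = [1, 6] / [3, 8];  Q = [1, 2] / [3, 4]
  Insert 7 (step 5): P = [1, 6, 7] / [3, 8];  Q = [1, 2, 5] / [3, 4]
  Insert 5 (step 6): P = [1, 5, 7] / [3, 6] / [8];  Q = [1, 2, 5] / [3, 4] / [6]
  Insert 2 (step 7): P = [1, 2, 7] / [3, 5] / [6] / [8];  Q = [1, 2, 5] / [3, 4] / [6] / [7]
  Insert 4 (step 8): P = [1, 2, 4] / [3, 5, 7] / [6] / [8];  Q = [1, 2, 5] / [3, 4, 8] / [6] / [7]
  Insert 9 (step 9): P = [1, 2, 4, 9] / [3, 5, 7] / [6] / [8];  Q = [1, 2, 5, 9] / [3, 4, 8] / [6] / [7]
Final shape: (4, 3, 1, 1).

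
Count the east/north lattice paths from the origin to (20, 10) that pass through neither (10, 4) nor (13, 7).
Number of paths = 15129007

Inclusion–exclusion. Total paths: C(30, 20) = 30045015. Through P₁: C(14, 10)·C(16, 10) = 8016008. Through P₂: C(20, 13)·C(10, 7) = 9302400. Since P₁ is strictly southwest of P₂, a monotone path through both must visit P₁ then P₂; paths through both = C(14, 10)·C(6, 3)·C(10, 7) = 2402400. Avoid both = 30045015 − 8016008 − 9302400 + 2402400 = 15129007.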